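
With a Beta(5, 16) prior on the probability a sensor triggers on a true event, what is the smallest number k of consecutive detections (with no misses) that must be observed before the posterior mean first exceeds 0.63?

After k detections and 0 misses the posterior is Beta(5+k, 16), with mean (5+k)/(5+16+k).
Set (5+k)/(21+k) > 0.63 and solve: k > (0.63·21 − 5)/(1 − 0.63) = 22.243.
The smallest integer exceeding 22.243 is 23.

k = 23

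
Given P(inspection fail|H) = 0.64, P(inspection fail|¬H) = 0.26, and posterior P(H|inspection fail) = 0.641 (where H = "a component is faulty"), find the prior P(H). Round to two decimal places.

P(H) = 0.42

Bayes' rule in odds form gives O(H|E) = O(H)·[P(E|H)/P(E|¬H)], hence O(H) = O(H|E)/LR.
Posterior odds = 0.641/(1−0.641) = 1.7855. LR = 0.64/0.26 = 2.4615.
Prior odds = 1.7855/2.4615 = 0.7254, so P(H) = 0.7254/(1+0.7254) ≈ 0.42.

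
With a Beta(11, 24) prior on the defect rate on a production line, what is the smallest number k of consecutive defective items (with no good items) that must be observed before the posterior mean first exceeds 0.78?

k = 75

After k defective items and 0 good items the posterior is Beta(11+k, 24), with mean (11+k)/(11+24+k).
Set (11+k)/(35+k) > 0.78 and solve: k > (0.78·35 − 11)/(1 − 0.78) = 74.091.
The smallest integer exceeding 74.091 is 75.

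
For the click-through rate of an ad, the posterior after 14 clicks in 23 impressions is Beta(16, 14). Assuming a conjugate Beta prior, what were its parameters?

Beta is conjugate to the binomial likelihood: posterior = Beta(a+s, b+f).
So a = 16 − 14 = 2 and b = 14 − 9 = 5.

Beta(2, 5)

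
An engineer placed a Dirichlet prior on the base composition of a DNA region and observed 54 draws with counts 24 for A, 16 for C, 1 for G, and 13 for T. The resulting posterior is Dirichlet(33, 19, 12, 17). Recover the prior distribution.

Dirichlet(9, 3, 11, 4)

For a Dirichlet(α) prior with multinomial counts c, the posterior is Dirichlet(α + c) componentwise.
Subtract each count from the matching posterior parameter: 33−24=9, 19−16=3, 12−1=11, 17−13=4.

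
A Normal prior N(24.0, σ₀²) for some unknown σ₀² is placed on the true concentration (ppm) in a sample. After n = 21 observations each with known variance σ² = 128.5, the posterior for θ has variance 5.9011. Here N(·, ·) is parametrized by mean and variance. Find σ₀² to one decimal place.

σ₀² = 165.7

For the Normal–Normal model with known σ², precisions add: τ_n = τ₀ + n/σ².
So 1/σ₀² = 1/5.9011 − 21/128.5 = 0.169460 − 0.163424 = 0.006036.
Hence σ₀² = 1/0.006036 ≈ 165.7.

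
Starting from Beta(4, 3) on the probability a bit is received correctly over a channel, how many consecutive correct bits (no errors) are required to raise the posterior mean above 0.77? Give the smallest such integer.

After k correct bits and 0 errors the posterior is Beta(4+k, 3), with mean (4+k)/(4+3+k).
Set (4+k)/(7+k) > 0.77 and solve: k > (0.77·7 − 4)/(1 − 0.77) = 6.043.
The smallest integer exceeding 6.043 is 7, and checking k=7: (11)/(14) = 0.7857 > 0.77.

k = 7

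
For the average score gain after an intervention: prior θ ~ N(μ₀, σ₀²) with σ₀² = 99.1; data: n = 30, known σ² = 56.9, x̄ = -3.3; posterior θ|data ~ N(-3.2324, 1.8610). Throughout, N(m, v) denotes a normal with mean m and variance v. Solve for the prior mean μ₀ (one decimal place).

μ₀ = 0.3

The posterior mean is a precision-weighted average: μ_n = (τ₀μ₀ + τ_data·x̄)/(τ₀+τ_data), with τ₀=1/σ₀² and τ_data=n/σ².
Here τ₀ = 1/99.1 = 0.010091 and τ_data = 30/56.9 = 0.527241, so τ_n = 0.537332.
Rearranging for μ₀: μ₀ = (μ_n·τ_n − τ_data·x̄)/τ₀ = (-3.2324·0.537332 − 0.527241·-3.3) / 0.010091 = 0.003023/0.010091 ≈ 0.3.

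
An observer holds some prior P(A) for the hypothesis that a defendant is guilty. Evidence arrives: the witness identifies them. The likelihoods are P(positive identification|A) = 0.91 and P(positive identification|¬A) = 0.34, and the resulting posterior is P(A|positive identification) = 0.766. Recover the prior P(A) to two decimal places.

P(A) = 0.55

Bayes' rule in odds form gives O(A|E) = O(A)·[P(E|A)/P(E|¬A)], hence O(A) = O(A|E)/LR.
Posterior odds = 0.766/(1−0.766) = 3.2735. LR = 0.91/0.34 = 2.6765.
Prior odds = 3.2735/2.6765 = 1.2231, so P(A) = 1.2231/(1+1.2231) ≈ 0.55.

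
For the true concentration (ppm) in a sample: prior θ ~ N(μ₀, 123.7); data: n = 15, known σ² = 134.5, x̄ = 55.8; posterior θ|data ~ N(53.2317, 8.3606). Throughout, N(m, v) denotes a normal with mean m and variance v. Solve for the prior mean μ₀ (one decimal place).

With known observation variance, the Normal–Normal posterior has precision τ_n = τ₀ + n/σ² and mean μ_n = (τ₀μ₀ + (n/σ²)x̄)/τ_n.
Here τ₀ = 1/123.7 = 0.008084 and τ_data = 15/134.5 = 0.111524, so τ_n = 0.119608.
Rearranging for μ₀: μ₀ = (μ_n·τ_n − τ_data·x̄)/τ₀ = (53.2317·0.119608 − 0.111524·55.8) / 0.008084 = 0.143898/0.008084 ≈ 17.8.

μ₀ = 17.8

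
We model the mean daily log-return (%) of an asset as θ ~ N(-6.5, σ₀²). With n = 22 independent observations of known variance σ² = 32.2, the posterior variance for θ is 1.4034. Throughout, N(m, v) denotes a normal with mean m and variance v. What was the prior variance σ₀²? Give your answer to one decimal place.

σ₀² = 34.1

For the Normal–Normal model with known σ², precisions add: τ_n = τ₀ + n/σ².
So 1/σ₀² = 1/1.4034 − 22/32.2 = 0.712555 − 0.683230 = 0.029325.
Hence σ₀² = 1/0.029325 ≈ 34.1.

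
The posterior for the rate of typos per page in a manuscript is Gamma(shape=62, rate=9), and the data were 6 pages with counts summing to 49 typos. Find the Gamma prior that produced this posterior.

Gamma(shape=13, rate=3)

Gamma–Poisson conjugacy: posterior shape = α + Σxᵢ, posterior rate = β + n.
So α = 62 − 49 = 13 and β = 9 − 6 = 3.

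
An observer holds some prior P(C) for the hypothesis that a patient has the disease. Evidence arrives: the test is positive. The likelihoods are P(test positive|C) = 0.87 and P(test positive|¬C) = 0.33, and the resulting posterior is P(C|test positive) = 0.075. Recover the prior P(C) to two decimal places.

P(C) = 0.03

In odds form, posterior odds = prior odds × likelihood ratio, so prior odds = posterior odds ÷ LR.
Posterior odds = 0.075/(1−0.075) = 0.0811. LR = 0.87/0.33 = 2.6364.
Prior odds = 0.0811/2.6364 = 0.0308, so P(C) = 0.0308/(1+0.0308) ≈ 0.03.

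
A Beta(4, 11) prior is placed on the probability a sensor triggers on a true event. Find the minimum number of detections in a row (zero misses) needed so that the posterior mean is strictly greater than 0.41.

k = 4

After k detections and 0 misses the posterior is Beta(4+k, 11), with mean (4+k)/(4+11+k).
Set (4+k)/(15+k) > 0.41 and solve: k > (0.41·15 − 4)/(1 − 0.41) = 3.644.
The smallest integer exceeding 3.644 is 4.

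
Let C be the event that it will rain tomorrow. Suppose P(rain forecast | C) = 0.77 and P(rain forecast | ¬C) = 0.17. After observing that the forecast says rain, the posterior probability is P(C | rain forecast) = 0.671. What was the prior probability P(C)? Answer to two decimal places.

P(C) = 0.31

Bayes' rule in odds form gives O(C|E) = O(C)·[P(E|C)/P(E|¬C)], hence O(C) = O(C|E)/LR.
Posterior odds = 0.671/(1−0.671) = 2.0395. LR = 0.77/0.17 = 4.5294.
Prior odds = 2.0395/4.5294 = 0.4503, so P(C) = 0.4503/(1+0.4503) ≈ 0.31.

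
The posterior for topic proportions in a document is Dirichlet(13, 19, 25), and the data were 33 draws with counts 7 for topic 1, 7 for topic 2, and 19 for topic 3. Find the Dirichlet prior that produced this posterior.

Dirichlet(6, 12, 6)

For a Dirichlet(α) prior with multinomial counts c, the posterior is Dirichlet(α + c) componentwise.
Subtract each count from the matching posterior parameter: 13−7=6, 19−7=12, 25−19=6.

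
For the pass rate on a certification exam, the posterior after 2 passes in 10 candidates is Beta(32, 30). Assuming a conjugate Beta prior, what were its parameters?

A Beta(a, b) prior with s successes and f failures in binomial data gives a Beta(a+s, b+f) posterior.
Subtract the data counts: 32−2=30, 30−8=22.

Beta(30, 22)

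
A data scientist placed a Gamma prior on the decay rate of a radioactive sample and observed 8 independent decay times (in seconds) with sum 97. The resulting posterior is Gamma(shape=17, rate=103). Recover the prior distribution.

Gamma(shape=9, rate=6)

For an exponential likelihood with a Gamma(α, β) prior on the rate, n observations with total T give posterior Gamma(α+n, β+T).
So α = 17 − 8 = 9 and β = 103 − 97 = 6.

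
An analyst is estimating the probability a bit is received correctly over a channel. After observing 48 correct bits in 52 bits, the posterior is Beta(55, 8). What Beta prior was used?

Beta(7, 4)

A Beta(a, b) prior with s successes and f failures in binomial data gives a Beta(a+s, b+f) posterior.
So a = 55 − 48 = 7 and b = 8 − 4 = 4.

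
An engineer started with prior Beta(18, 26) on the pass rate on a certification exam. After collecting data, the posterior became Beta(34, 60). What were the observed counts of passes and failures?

Under Beta–binomial conjugacy the posterior parameters are (α+s, β+f).
So s = 34 − 18 = 16 and f = 60 − 26 = 34.

16 passes and 34 failures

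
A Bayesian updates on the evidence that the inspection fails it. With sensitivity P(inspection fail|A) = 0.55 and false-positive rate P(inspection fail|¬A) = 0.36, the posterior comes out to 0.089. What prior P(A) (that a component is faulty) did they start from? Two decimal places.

Bayes' rule in odds form gives O(A|E) = O(A)·[P(E|A)/P(E|¬A)], hence O(A) = O(A|E)/LR.
Posterior odds = 0.089/(1−0.089) = 0.0977. LR = 0.55/0.36 = 1.5278.
Prior odds = 0.0977/1.5278 = 0.0639, so P(A) = 0.0639/(1+0.0639) ≈ 0.06.

P(A) = 0.06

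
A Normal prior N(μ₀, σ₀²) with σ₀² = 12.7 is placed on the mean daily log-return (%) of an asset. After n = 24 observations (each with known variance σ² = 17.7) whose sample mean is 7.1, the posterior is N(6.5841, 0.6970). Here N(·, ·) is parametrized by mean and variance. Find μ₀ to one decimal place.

μ₀ = -2.3

With known observation variance, the Normal–Normal posterior has precision τ_n = τ₀ + n/σ² and mean μ_n = (τ₀μ₀ + (n/σ²)x̄)/τ_n.
Here τ₀ = 1/12.7 = 0.078740 and τ_data = 24/17.7 = 1.355932, so τ_n = 1.434672.
Rearranging for μ₀: μ₀ = (μ_n·τ_n − τ_data·x̄)/τ₀ = (6.5841·1.434672 − 1.355932·7.1) / 0.078740 = -0.181093/0.078740 ≈ -2.3.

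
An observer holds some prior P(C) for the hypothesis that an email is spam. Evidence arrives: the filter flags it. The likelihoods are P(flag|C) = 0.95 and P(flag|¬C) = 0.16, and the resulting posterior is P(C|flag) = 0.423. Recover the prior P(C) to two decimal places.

P(C) = 0.11

Bayes' rule in odds form gives O(C|E) = O(C)·[P(E|C)/P(E|¬C)], hence O(C) = O(C|E)/LR.
Posterior odds = 0.423/(1−0.423) = 0.7331. LR = 0.95/0.16 = 5.9375.
Prior odds = 0.7331/5.9375 = 0.1235, so P(C) = 0.1235/(1+0.1235) ≈ 0.11.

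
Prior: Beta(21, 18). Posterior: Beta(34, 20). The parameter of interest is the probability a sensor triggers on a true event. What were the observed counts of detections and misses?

13 detections and 2 misses

A Beta(α, β) prior with s successes and f failures in binomial data gives a Beta(α+s, β+f) posterior.
Match parameters: s=34−21=13, f=20−18=2.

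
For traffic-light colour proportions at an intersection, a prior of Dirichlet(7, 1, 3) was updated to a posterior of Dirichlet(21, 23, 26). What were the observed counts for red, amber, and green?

counts (14, 22, 23)

For a Dirichlet(α) prior with multinomial counts c, the posterior is Dirichlet(α + c) componentwise.
Counts are posterior − prior componentwise: 21−7=14, 23−1=22, 26−3=23.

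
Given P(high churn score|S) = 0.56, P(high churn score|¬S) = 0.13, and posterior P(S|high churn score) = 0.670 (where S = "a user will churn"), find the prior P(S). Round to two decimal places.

In odds form, posterior odds = prior odds × likelihood ratio, so prior odds = posterior odds ÷ LR.
Posterior odds = 0.670/(1−0.670) = 2.0303. LR = 0.56/0.13 = 4.3077.
Prior odds = 2.0303/4.3077 = 0.4713, so P(S) = 0.4713/(1+0.4713) ≈ 0.32.

P(S) = 0.32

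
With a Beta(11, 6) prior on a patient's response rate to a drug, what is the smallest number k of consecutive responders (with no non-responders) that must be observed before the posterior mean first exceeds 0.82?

After k responders and 0 non-responders the posterior is Beta(11+k, 6), with mean (11+k)/(11+6+k).
Set (11+k)/(17+k) > 0.82 and solve: k > (0.82·17 − 11)/(1 − 0.82) = 16.333.
The smallest integer exceeding 16.333 is 17.

k = 17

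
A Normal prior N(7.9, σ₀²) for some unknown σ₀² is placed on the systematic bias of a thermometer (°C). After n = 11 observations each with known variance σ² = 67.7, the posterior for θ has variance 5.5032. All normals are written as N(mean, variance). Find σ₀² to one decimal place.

σ₀² = 52.0

For the Normal–Normal model with known σ², precisions add: τ_n = τ₀ + n/σ².
So 1/σ₀² = 1/5.5032 − 11/67.7 = 0.181712 − 0.162482 = 0.019230.
Hence σ₀² = 1/0.019230 ≈ 52.0.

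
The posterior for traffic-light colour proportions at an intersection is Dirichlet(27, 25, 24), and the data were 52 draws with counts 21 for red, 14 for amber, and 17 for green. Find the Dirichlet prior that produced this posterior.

For a Dirichlet(α) prior with multinomial counts c, the posterior is Dirichlet(α + c) componentwise.
Subtract each count from the matching posterior parameter: 27−21=6, 25−14=11, 24−17=7.

Dirichlet(6, 11, 7)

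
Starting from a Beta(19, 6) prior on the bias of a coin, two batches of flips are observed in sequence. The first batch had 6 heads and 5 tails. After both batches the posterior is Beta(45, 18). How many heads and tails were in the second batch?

Because Beta–binomial updating is additive in the counts, the combined data contributed (α_post−α_prior, β_post−β_prior) successes and failures.
Total across both batches: 45−19=26 heads, 18−6=12 tails.
Subtract the first batch: 26−6=20 heads and 12−5=7 tails.

20 heads and 7 tails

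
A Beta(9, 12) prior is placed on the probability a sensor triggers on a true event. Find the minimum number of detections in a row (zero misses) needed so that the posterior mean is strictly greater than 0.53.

After k detections and 0 misses the posterior is Beta(9+k, 12), with mean (9+k)/(9+12+k).
Set (9+k)/(21+k) > 0.53 and solve: k > (0.53·21 − 9)/(1 − 0.53) = 4.532.
The smallest integer exceeding 4.532 is 5, and checking k=5: (14)/(26) = 0.5385 > 0.53.

k = 5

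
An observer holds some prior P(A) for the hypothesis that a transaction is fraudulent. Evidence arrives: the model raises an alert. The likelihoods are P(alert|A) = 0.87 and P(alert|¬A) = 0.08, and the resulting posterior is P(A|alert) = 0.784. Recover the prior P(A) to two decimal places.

Bayes' rule in odds form gives O(A|E) = O(A)·[P(E|A)/P(E|¬A)], hence O(A) = O(A|E)/LR.
Posterior odds = 0.784/(1−0.784) = 3.6296. LR = 0.87/0.08 = 10.8750.
Prior odds = 3.6296/10.8750 = 0.3338, so P(A) = 0.3338/(1+0.3338) ≈ 0.25.

P(A) = 0.25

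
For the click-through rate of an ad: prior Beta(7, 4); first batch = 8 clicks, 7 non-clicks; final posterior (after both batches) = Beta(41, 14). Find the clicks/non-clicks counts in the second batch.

26 clicks and 3 non-clicks

Sequential conjugate updates are equivalent to a single update on the pooled data, so total successes = posterior α − prior α and total failures = posterior β − prior β.
Total across both batches: 41−7=34 clicks, 14−4=10 non-clicks.
Subtract the first batch: 34−8=26 clicks and 10−7=3 non-clicks.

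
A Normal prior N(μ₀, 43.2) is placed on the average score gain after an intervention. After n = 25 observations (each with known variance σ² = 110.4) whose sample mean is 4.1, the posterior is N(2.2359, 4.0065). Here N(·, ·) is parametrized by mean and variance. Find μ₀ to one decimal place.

The posterior mean is a precision-weighted average: μ_n = (τ₀μ₀ + τ_data·x̄)/(τ₀+τ_data), with τ₀=1/σ₀² and τ_data=n/σ².
Here τ₀ = 1/43.2 = 0.023148 and τ_data = 25/110.4 = 0.226449, so τ_n = 0.249597.
Rearranging for μ₀: μ₀ = (μ_n·τ_n − τ_data·x̄)/τ₀ = (2.2359·0.249597 − 0.226449·4.1) / 0.023148 = -0.370367/0.023148 ≈ -16.0.

μ₀ = -16.0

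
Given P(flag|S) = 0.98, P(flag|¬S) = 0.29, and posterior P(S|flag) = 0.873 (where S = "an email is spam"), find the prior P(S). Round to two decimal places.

P(S) = 0.67

Bayes' rule in odds form gives O(S|E) = O(S)·[P(E|S)/P(E|¬S)], hence O(S) = O(S|E)/LR.
Posterior odds = 0.873/(1−0.873) = 6.8740. LR = 0.98/0.29 = 3.3793.
Prior odds = 6.8740/3.3793 = 2.0341, so P(S) = 2.0341/(1+2.0341) ≈ 0.67.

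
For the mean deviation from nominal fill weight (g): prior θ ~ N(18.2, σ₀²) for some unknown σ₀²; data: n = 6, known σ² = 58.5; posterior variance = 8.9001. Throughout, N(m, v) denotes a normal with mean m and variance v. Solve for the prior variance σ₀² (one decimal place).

σ₀² = 102.1

For the Normal–Normal model with known σ², precisions add: τ_n = τ₀ + n/σ².
So 1/σ₀² = 1/8.9001 − 6/58.5 = 0.112358 − 0.102564 = 0.009794.
Hence σ₀² = 1/0.009794 ≈ 102.1.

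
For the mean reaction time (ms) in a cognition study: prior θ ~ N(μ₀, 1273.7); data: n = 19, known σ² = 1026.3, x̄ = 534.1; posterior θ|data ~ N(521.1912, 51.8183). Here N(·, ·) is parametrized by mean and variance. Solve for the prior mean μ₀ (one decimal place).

μ₀ = 216.8

With known observation variance, the Normal–Normal posterior has precision τ_n = τ₀ + n/σ² and mean μ_n = (τ₀μ₀ + (n/σ²)x̄)/τ_n.
Here τ₀ = 1/1273.7 = 0.000785 and τ_data = 19/1026.3 = 0.018513, so τ_n = 0.019298.
Rearranging for μ₀: μ₀ = (μ_n·τ_n − τ_data·x̄)/τ₀ = (521.1912·0.019298 − 0.018513·534.1) / 0.000785 = 0.170154/0.000785 ≈ 216.8.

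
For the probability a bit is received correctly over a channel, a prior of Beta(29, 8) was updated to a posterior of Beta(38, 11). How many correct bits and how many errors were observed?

9 correct bits and 3 errors

Under Beta–binomial conjugacy the posterior parameters are (a+s, b+f).
Match parameters: s=38−29=9, f=11−8=3.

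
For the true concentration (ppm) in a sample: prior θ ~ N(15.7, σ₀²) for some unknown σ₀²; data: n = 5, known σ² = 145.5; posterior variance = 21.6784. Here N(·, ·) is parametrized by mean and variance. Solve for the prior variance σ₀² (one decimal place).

σ₀² = 85.0

For the Normal–Normal model with known σ², precisions add: τ_n = τ₀ + n/σ².
So 1/σ₀² = 1/21.6784 − 5/145.5 = 0.046129 − 0.034364 = 0.011765.
Hence σ₀² = 1/0.011765 ≈ 85.0.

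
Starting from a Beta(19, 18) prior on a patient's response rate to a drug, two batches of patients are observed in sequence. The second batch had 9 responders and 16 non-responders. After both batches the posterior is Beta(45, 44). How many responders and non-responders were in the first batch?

17 responders and 10 non-responders

Sequential conjugate updates are equivalent to a single update on the pooled data, so total successes = posterior α − prior α and total failures = posterior β − prior β.
Total across both batches: 45−19=26 responders, 44−18=26 non-responders.
Subtract the second batch: 26−9=17 responders and 26−16=10 non-responders.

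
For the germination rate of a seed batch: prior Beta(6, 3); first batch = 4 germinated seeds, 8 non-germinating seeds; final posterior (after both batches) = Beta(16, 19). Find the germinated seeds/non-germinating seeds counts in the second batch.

6 germinated seeds and 8 non-germinating seeds

Because Beta–binomial updating is additive in the counts, the combined data contributed (α_post−α_prior, β_post−β_prior) successes and failures.
Total across both batches: 16−6=10 germinated seeds, 19−3=16 non-germinating seeds.
Subtract the first batch: 10−4=6 germinated seeds and 16−8=8 non-germinating seeds.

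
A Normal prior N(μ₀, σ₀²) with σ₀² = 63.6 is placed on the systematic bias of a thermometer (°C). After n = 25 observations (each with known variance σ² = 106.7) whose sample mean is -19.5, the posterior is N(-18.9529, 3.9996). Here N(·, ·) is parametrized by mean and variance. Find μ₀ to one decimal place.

μ₀ = -10.8

With known observation variance, the Normal–Normal posterior has precision τ_n = τ₀ + n/σ² and mean μ_n = (τ₀μ₀ + (n/σ²)x̄)/τ_n.
Here τ₀ = 1/63.6 = 0.015723 and τ_data = 25/106.7 = 0.234302, so τ_n = 0.250025.
Rearranging for μ₀: μ₀ = (μ_n·τ_n − τ_data·x̄)/τ₀ = (-18.9529·0.250025 − 0.234302·-19.5) / 0.015723 = -0.169810/0.015723 ≈ -10.8.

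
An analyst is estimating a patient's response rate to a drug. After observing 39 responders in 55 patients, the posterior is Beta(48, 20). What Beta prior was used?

Beta(9, 4)

A Beta(α, β) prior with s successes and f failures in binomial data gives a Beta(α+s, β+f) posterior.
Subtract the data counts: 48−39=9, 20−16=4.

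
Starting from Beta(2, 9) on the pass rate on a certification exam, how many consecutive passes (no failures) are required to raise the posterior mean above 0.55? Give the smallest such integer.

k = 10

After k passes and 0 failures the posterior is Beta(2+k, 9), with mean (2+k)/(2+9+k).
Set (2+k)/(11+k) > 0.55 and solve: k > (0.55·11 − 2)/(1 − 0.55) = 9.000.
The smallest integer exceeding 9.000 is 10, and checking k=10: (12)/(21) = 0.5714 > 0.55.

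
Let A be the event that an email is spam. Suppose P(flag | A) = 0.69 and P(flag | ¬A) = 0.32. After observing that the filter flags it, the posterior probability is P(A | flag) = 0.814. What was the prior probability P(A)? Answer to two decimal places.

In odds form, posterior odds = prior odds × likelihood ratio, so prior odds = posterior odds ÷ LR.
Posterior odds = 0.814/(1−0.814) = 4.3763. LR = 0.69/0.32 = 2.1562.
Prior odds = 4.3763/2.1562 = 2.0296, so P(A) = 2.0296/(1+2.0296) ≈ 0.67.

P(A) = 0.67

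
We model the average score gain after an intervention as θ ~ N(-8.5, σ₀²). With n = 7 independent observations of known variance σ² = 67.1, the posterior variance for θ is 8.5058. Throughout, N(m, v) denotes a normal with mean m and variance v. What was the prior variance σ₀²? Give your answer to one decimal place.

Posterior precision equals prior precision plus data precision: 1/σ_n² = 1/σ₀² + n/σ².
So 1/σ₀² = 1/8.5058 − 7/67.1 = 0.117567 − 0.104322 = 0.013245.
Hence σ₀² = 1/0.013245 ≈ 75.5.

σ₀² = 75.5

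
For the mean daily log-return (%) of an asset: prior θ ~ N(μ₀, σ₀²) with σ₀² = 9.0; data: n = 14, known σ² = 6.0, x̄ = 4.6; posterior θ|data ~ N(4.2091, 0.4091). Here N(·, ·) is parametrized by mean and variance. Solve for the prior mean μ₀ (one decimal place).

μ₀ = -4.0

The posterior mean is a precision-weighted average: μ_n = (τ₀μ₀ + τ_data·x̄)/(τ₀+τ_data), with τ₀=1/σ₀² and τ_data=n/σ².
Here τ₀ = 1/9.0 = 0.111111 and τ_data = 14/6.0 = 2.333333, so τ_n = 2.444444.
Rearranging for μ₀: μ₀ = (μ_n·τ_n − τ_data·x̄)/τ₀ = (4.2091·2.444444 − 2.333333·4.6) / 0.111111 = -0.444423/0.111111 ≈ -4.0.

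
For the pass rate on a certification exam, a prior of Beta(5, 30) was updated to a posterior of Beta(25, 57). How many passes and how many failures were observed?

Beta is conjugate to the binomial likelihood: posterior = Beta(α+s, β+f).
Match parameters: s=25−5=20, f=57−30=27.

20 passes and 27 failures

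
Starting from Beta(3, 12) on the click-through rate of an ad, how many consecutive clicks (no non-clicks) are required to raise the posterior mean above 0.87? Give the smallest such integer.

After k clicks and 0 non-clicks the posterior is Beta(3+k, 12), with mean (3+k)/(3+12+k).
Set (3+k)/(15+k) > 0.87 and solve: k > (0.87·15 − 3)/(1 − 0.87) = 77.308.
The smallest integer exceeding 77.308 is 78.

k = 78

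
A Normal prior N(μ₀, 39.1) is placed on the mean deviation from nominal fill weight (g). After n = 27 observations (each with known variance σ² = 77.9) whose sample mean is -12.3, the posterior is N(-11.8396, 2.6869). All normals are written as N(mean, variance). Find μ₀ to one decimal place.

The posterior mean is a precision-weighted average: μ_n = (τ₀μ₀ + τ_data·x̄)/(τ₀+τ_data), with τ₀=1/σ₀² and τ_data=n/σ².
Here τ₀ = 1/39.1 = 0.025575 and τ_data = 27/77.9 = 0.346598, so τ_n = 0.372173.
Rearranging for μ₀: μ₀ = (μ_n·τ_n − τ_data·x̄)/τ₀ = (-11.8396·0.372173 − 0.346598·-12.3) / 0.025575 = -0.143224/0.025575 ≈ -5.6.

μ₀ = -5.6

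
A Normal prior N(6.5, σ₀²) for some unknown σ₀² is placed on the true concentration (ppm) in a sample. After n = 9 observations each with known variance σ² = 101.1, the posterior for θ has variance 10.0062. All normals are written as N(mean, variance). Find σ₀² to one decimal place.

Posterior precision equals prior precision plus data precision: 1/σ_n² = 1/σ₀² + n/σ².
So 1/σ₀² = 1/10.0062 − 9/101.1 = 0.099938 − 0.089021 = 0.010917.
Hence σ₀² = 1/0.010917 ≈ 91.6.

σ₀² = 91.6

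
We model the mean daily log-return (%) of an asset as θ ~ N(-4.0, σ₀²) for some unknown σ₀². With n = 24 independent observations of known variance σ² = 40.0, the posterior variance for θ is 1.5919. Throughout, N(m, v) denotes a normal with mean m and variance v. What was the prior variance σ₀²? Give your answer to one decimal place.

σ₀² = 35.5

For the Normal–Normal model with known σ², precisions add: τ_n = τ₀ + n/σ².
So 1/σ₀² = 1/1.5919 − 24/40.0 = 0.628180 − 0.600000 = 0.028180.
Hence σ₀² = 1/0.028180 ≈ 35.5.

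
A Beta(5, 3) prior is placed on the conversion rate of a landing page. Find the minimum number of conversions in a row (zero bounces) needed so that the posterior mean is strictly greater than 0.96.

k = 68

After k conversions and 0 bounces the posterior is Beta(5+k, 3), with mean (5+k)/(5+3+k).
Set (5+k)/(8+k) > 0.96 and solve: k > (0.96·8 − 5)/(1 − 0.96) = 67.000.
The smallest integer exceeding 67.000 is 68, and checking k=68: (73)/(76) = 0.9605 > 0.96.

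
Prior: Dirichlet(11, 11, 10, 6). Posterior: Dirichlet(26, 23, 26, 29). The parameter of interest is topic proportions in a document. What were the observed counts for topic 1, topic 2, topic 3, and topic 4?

counts (15, 12, 16, 23)

For a Dirichlet(α) prior with multinomial counts c, the posterior is Dirichlet(α + c) componentwise.
Counts are posterior − prior componentwise: 26−11=15, 23−11=12, 26−10=16, 29−6=23.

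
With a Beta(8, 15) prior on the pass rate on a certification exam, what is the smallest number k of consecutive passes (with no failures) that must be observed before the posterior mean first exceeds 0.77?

After k passes and 0 failures the posterior is Beta(8+k, 15), with mean (8+k)/(8+15+k).
Set (8+k)/(23+k) > 0.77 and solve: k > (0.77·23 − 8)/(1 − 0.77) = 42.217.
The smallest integer exceeding 42.217 is 43, and checking k=43: (51)/(66) = 0.7727 > 0.77.

k = 43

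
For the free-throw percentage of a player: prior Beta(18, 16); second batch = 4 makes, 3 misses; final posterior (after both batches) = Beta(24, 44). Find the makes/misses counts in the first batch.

2 makes and 25 misses

Sequential conjugate updates are equivalent to a single update on the pooled data, so total successes = posterior α − prior α and total failures = posterior β − prior β.
Total across both batches: 24−18=6 makes, 44−16=28 misses.
Subtract the second batch: 6−4=2 makes and 28−3=25 misses.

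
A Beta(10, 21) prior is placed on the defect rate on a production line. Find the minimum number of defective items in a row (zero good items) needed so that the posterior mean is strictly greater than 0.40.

k = 5

After k defective items and 0 good items the posterior is Beta(10+k, 21), with mean (10+k)/(10+21+k).
Set (10+k)/(31+k) > 0.40 and solve: k > (0.40·31 − 10)/(1 − 0.40) = 4.000.
The smallest integer exceeding 4.000 is 5, and checking k=5: (15)/(36) = 0.4167 > 0.40.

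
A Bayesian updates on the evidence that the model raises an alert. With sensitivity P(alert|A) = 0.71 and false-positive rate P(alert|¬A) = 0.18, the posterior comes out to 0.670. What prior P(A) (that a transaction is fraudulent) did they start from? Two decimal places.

P(A) = 0.34

Bayes' rule in odds form gives O(A|E) = O(A)·[P(E|A)/P(E|¬A)], hence O(A) = O(A|E)/LR.
Posterior odds = 0.670/(1−0.670) = 2.0303. LR = 0.71/0.18 = 3.9444.
Prior odds = 2.0303/3.9444 = 0.5147, so P(A) = 0.5147/(1+0.5147) ≈ 0.34.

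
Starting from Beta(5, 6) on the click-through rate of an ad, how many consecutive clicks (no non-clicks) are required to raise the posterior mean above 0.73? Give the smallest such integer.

k = 12

After k clicks and 0 non-clicks the posterior is Beta(5+k, 6), with mean (5+k)/(5+6+k).
Set (5+k)/(11+k) > 0.73 and solve: k > (0.73·11 − 5)/(1 − 0.73) = 11.222.
The smallest integer exceeding 11.222 is 12, and checking k=12: (17)/(23) = 0.7391 > 0.73.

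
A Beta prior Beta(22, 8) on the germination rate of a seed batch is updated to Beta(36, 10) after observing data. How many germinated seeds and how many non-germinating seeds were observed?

14 germinated seeds and 2 non-germinating seeds

Under Beta–binomial conjugacy the posterior parameters are (α+s, β+f).
So s = 36 − 22 = 14 and f = 10 − 8 = 2.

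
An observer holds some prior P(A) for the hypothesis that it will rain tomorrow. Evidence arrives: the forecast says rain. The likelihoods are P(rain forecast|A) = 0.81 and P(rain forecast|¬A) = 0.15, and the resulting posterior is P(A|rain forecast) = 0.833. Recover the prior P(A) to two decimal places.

P(A) = 0.48

Bayes' rule in odds form gives O(A|E) = O(A)·[P(E|A)/P(E|¬A)], hence O(A) = O(A|E)/LR.
Posterior odds = 0.833/(1−0.833) = 4.9880. LR = 0.81/0.15 = 5.4000.
Prior odds = 4.9880/5.4000 = 0.9237, so P(A) = 0.9237/(1+0.9237) ≈ 0.48.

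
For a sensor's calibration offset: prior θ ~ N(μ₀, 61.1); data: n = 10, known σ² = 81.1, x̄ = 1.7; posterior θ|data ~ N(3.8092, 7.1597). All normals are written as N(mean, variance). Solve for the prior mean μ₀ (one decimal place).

With known observation variance, the Normal–Normal posterior has precision τ_n = τ₀ + n/σ² and mean μ_n = (τ₀μ₀ + (n/σ²)x̄)/τ_n.
Here τ₀ = 1/61.1 = 0.016367 and τ_data = 10/81.1 = 0.123305, so τ_n = 0.139672.
Rearranging for μ₀: μ₀ = (μ_n·τ_n − τ_data·x̄)/τ₀ = (3.8092·0.139672 − 0.123305·1.7) / 0.016367 = 0.322420/0.016367 ≈ 19.7.

μ₀ = 19.7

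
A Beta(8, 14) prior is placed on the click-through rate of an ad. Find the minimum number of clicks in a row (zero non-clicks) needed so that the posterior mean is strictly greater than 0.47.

After k clicks and 0 non-clicks the posterior is Beta(8+k, 14), with mean (8+k)/(8+14+k).
Set (8+k)/(22+k) > 0.47 and solve: k > (0.47·22 − 8)/(1 − 0.47) = 4.415.
The smallest integer exceeding 4.415 is 5, and checking k=5: (13)/(27) = 0.4815 > 0.47.

k = 5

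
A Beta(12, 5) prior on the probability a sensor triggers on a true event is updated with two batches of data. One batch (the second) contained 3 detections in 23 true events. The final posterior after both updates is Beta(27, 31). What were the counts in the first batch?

Because Beta–binomial updating is additive in the counts, the combined data contributed (α_post−α_prior, β_post−β_prior) successes and failures.
Total across both batches: 27−12=15 detections, 31−5=26 misses.
Subtract the second batch: 15−3=12 detections and 26−20=6 misses.

12 detections and 6 misses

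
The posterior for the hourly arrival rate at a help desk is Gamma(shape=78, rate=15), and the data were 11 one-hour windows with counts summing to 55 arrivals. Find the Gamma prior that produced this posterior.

A Gamma(α, β) prior (rate parametrization) on a Poisson rate with n observations summing to S gives posterior Gamma(α+S, β+n).
So α = 78 − 55 = 23 and β = 15 − 11 = 4.

Gamma(shape=23, rate=4)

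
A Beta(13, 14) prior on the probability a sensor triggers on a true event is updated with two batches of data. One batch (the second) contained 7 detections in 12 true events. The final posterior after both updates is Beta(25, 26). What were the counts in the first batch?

5 detections and 7 misses

Because Beta–binomial updating is additive in the counts, the combined data contributed (α_post−α_prior, β_post−β_prior) successes and failures.
Total across both batches: 25−13=12 detections, 26−14=12 misses.
Subtract the second batch: 12−7=5 detections and 12−5=7 misses.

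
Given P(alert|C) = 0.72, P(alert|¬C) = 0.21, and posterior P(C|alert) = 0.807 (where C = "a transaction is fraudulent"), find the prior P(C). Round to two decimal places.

Bayes' rule in odds form gives O(C|E) = O(C)·[P(E|C)/P(E|¬C)], hence O(C) = O(C|E)/LR.
Posterior odds = 0.807/(1−0.807) = 4.1813. LR = 0.72/0.21 = 3.4286.
Prior odds = 4.1813/3.4286 = 1.2195, so P(C) = 1.2195/(1+1.2195) ≈ 0.55.

P(C) = 0.55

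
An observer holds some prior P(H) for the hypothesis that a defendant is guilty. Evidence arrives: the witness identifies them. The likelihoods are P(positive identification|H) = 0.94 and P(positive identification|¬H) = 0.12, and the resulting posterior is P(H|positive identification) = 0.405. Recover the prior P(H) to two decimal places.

In odds form, posterior odds = prior odds × likelihood ratio, so prior odds = posterior odds ÷ LR.
Posterior odds = 0.405/(1−0.405) = 0.6807. LR = 0.94/0.12 = 7.8333.
Prior odds = 0.6807/7.8333 = 0.0869, so P(H) = 0.0869/(1+0.0869) ≈ 0.08.

P(H) = 0.08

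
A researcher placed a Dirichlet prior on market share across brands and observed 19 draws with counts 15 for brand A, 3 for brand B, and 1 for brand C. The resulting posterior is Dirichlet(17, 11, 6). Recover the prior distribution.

For a Dirichlet(α) prior with multinomial counts c, the posterior is Dirichlet(α + c) componentwise.
Subtract each count from the matching posterior parameter: 17−15=2, 11−3=8, 6−1=5.

Dirichlet(2, 8, 5)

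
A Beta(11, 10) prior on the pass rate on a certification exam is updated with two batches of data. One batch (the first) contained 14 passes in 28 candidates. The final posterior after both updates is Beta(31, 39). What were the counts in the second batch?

6 passes and 15 failures

Because Beta–binomial updating is additive in the counts, the combined data contributed (α_post−α_prior, β_post−β_prior) successes and failures.
Total across both batches: 31−11=20 passes, 39−10=29 failures.
Subtract the first batch: 20−14=6 passes and 29−14=15 failures.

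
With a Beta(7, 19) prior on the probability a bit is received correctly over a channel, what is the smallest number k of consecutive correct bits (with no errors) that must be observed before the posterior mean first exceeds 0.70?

k = 38

After k correct bits and 0 errors the posterior is Beta(7+k, 19), with mean (7+k)/(7+19+k).
Set (7+k)/(26+k) > 0.70 and solve: k > (0.70·26 − 7)/(1 − 0.70) = 37.333.
The smallest integer exceeding 37.333 is 38.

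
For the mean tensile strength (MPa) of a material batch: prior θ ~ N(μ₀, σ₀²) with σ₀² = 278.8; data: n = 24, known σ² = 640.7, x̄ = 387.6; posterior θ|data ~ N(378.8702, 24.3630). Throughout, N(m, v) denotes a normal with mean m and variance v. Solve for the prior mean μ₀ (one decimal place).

μ₀ = 287.7

With known observation variance, the Normal–Normal posterior has precision τ_n = τ₀ + n/σ² and mean μ_n = (τ₀μ₀ + (n/σ²)x̄)/τ_n.
Here τ₀ = 1/278.8 = 0.003587 and τ_data = 24/640.7 = 0.037459, so τ_n = 0.041046.
Rearranging for μ₀: μ₀ = (μ_n·τ_n − τ_data·x̄)/τ₀ = (378.8702·0.041046 − 0.037459·387.6) / 0.003587 = 1.031998/0.003587 ≈ 287.7.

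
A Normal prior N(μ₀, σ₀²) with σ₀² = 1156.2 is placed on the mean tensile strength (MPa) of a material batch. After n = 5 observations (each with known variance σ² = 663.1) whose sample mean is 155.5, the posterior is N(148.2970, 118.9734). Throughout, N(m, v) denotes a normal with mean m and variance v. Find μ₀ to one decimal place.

The posterior mean is a precision-weighted average: μ_n = (τ₀μ₀ + τ_data·x̄)/(τ₀+τ_data), with τ₀=1/σ₀² and τ_data=n/σ².
Here τ₀ = 1/1156.2 = 0.000865 and τ_data = 5/663.1 = 0.007540, so τ_n = 0.008405.
Rearranging for μ₀: μ₀ = (μ_n·τ_n − τ_data·x̄)/τ₀ = (148.2970·0.008405 − 0.007540·155.5) / 0.000865 = 0.073966/0.000865 ≈ 85.5.

μ₀ = 85.5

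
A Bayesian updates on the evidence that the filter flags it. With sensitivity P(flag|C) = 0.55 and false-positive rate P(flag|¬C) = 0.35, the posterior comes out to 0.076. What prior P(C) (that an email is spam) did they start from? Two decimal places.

Bayes' rule in odds form gives O(C|E) = O(C)·[P(E|C)/P(E|¬C)], hence O(C) = O(C|E)/LR.
Posterior odds = 0.076/(1−0.076) = 0.0823. LR = 0.55/0.35 = 1.5714.
Prior odds = 0.0823/1.5714 = 0.0524, so P(C) = 0.0524/(1+0.0524) ≈ 0.05.

P(C) = 0.05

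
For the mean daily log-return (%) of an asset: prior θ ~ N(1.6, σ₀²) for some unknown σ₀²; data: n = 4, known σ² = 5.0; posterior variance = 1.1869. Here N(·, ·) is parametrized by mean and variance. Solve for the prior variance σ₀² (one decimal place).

For the Normal–Normal model with known σ², precisions add: τ_n = τ₀ + n/σ².
So 1/σ₀² = 1/1.1869 − 4/5.0 = 0.842531 − 0.800000 = 0.042531.
Hence σ₀² = 1/0.042531 ≈ 23.5.

σ₀² = 23.5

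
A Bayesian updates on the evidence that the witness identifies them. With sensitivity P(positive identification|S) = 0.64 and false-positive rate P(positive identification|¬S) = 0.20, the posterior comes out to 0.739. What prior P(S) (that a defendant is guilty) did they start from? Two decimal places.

In odds form, posterior odds = prior odds × likelihood ratio, so prior odds = posterior odds ÷ LR.
Posterior odds = 0.739/(1−0.739) = 2.8314. LR = 0.64/0.20 = 3.2000.
Prior odds = 2.8314/3.2000 = 0.8848, so P(S) = 0.8848/(1+0.8848) ≈ 0.47.

P(S) = 0.47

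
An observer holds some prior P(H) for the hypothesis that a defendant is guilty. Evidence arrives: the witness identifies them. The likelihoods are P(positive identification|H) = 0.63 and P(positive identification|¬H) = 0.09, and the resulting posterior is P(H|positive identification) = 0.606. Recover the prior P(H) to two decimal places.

P(H) = 0.18

Bayes' rule in odds form gives O(H|E) = O(H)·[P(E|H)/P(E|¬H)], hence O(H) = O(H|E)/LR.
Posterior odds = 0.606/(1−0.606) = 1.5381. LR = 0.63/0.09 = 7.0000.
Prior odds = 1.5381/7.0000 = 0.2197, so P(H) = 0.2197/(1+0.2197) ≈ 0.18.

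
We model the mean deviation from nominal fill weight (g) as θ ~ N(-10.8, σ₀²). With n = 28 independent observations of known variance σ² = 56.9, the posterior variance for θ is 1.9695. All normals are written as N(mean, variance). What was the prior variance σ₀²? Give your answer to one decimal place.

For the Normal–Normal model with known σ², precisions add: τ_n = τ₀ + n/σ².
So 1/σ₀² = 1/1.9695 − 28/56.9 = 0.507743 − 0.492091 = 0.015652.
Hence σ₀² = 1/0.015652 ≈ 63.9.

σ₀² = 63.9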